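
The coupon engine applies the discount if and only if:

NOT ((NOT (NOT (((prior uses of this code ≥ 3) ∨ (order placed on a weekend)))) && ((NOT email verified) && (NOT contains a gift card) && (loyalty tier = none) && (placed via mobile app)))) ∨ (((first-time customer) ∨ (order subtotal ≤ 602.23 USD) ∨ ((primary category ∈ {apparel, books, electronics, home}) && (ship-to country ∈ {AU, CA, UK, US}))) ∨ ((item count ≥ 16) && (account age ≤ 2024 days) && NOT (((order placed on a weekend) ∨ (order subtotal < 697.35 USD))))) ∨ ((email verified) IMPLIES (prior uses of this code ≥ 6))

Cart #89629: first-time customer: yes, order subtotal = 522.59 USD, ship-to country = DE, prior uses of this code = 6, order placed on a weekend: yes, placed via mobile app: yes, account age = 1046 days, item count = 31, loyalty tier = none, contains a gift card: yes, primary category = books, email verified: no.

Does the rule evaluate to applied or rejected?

Atomic conditions:
  prior uses of this code ≥ 3: 6 ≥ 3 is true
  order placed on a weekend: yes → true
  NOT email verified: no → true
  NOT contains a gift card: yes → false
  loyalty tier = none: none == none is true
  placed via mobile app: yes → true
  first-time customer: yes → true
  order subtotal ≤ 602.23 USD: 522.59 ≤ 602.23 is true
  primary category ∈ {apparel, books, electronics, home}: books is in the set → true
  ship-to country ∈ {AU, CA, UK, US}: DE is not in the set → false
  item count ≥ 16: 31 ≥ 16 is true
  account age ≤ 2024 days: 1046 ≤ 2024 is true
  order subtotal < 697.35 USD: 522.59 < 697.35 is true
  email verified: no → false
  prior uses of this code ≥ 6: 6 ≥ 6 is true
Combine:
[1.1.1.1.1] true OR true = true
[1.1.1.1] NOT true = false
[1.1.1] NOT false = true
[1.1.2] true AND false AND true AND true = false
[1.1] true AND false = false
[1] NOT false = true
[2.1.3] true AND false = false
[2.1] true OR true OR false = true
[2.2.3.1] true OR true = true
[2.2.3] NOT true = false
[2.2] true AND true AND false = false
[2] true OR false = true
[3] false → true (antecedent false ⇒ implication holds) = true
[root] true OR true OR true = true
Overall: true → applied

Applied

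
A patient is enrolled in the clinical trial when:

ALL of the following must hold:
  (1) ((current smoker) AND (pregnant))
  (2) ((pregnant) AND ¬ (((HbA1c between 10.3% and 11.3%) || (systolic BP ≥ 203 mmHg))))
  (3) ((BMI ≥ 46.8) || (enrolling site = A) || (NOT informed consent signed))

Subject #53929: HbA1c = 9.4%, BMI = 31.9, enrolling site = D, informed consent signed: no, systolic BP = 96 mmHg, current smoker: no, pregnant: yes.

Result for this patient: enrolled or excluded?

Atomic conditions:
  current smoker: no → false
  pregnant: yes → true
  HbA1c between 10.3% and 11.3%: 9.4 in [10.3, 11.3] is false
  systolic BP ≥ 203 mmHg: 96 ≥ 203 is false
  BMI ≥ 46.8: 31.9 ≥ 46.8 is false
  enrolling site = A: D == A is false
  NOT informed consent signed: no → true
Combine:
[1] false AND true = false
[2.2.1] false OR false = false
[2.2] NOT false = true
[2] true AND true = true
[3] false OR false OR true = true
[root] false AND true AND true = false
Overall: false → excluded

Excluded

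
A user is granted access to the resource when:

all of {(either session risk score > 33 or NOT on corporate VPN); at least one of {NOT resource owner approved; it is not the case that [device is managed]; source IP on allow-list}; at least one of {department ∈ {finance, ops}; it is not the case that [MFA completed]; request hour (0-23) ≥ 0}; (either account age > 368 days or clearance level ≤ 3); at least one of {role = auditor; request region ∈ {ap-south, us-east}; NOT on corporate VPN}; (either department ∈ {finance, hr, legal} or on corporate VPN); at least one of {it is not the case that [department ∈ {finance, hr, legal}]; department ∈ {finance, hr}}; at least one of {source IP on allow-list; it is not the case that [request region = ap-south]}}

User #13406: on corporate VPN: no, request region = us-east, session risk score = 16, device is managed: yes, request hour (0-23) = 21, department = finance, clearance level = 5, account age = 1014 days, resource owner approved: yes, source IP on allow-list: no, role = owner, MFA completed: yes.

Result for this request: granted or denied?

Atomic conditions:
  session risk score > 33: 16 > 33 is false
  NOT on corporate VPN: no → true
  NOT resource owner approved: yes → false
  device is managed: yes → true
  source IP on allow-list: no → false
  department ∈ {finance, ops}: finance is in the set → true
  MFA completed: yes → true
  request hour (0-23) ≥ 0: 21 ≥ 0 is true
  account age > 368 days: 1014 > 368 is true
  clearance level ≤ 3: 5 ≤ 3 is false
  role = auditor: owner == auditor is false
  request region ∈ {ap-south, us-east}: us-east is in the set → true
  department ∈ {finance, hr, legal}: finance is in the set → true
  on corporate VPN: no → false
  department ∈ {finance, hr}: finance is in the set → true
  request region = ap-south: us-east == ap-south is false
Combine:
[1] false OR true = true
[2.2] NOT true = false
[2] false OR false OR false = false
[3.2] NOT true = false
[3] true OR false OR true = true
[4] true OR false = true
[5] false OR true OR true = true
[6] true OR false = true
[7.1] NOT true = false
[7] false OR true = true
[8.2] NOT false = true
[8] false OR true = true
[root] true AND false AND true AND true AND true AND true AND true AND true = false
Overall: false → denied

Denied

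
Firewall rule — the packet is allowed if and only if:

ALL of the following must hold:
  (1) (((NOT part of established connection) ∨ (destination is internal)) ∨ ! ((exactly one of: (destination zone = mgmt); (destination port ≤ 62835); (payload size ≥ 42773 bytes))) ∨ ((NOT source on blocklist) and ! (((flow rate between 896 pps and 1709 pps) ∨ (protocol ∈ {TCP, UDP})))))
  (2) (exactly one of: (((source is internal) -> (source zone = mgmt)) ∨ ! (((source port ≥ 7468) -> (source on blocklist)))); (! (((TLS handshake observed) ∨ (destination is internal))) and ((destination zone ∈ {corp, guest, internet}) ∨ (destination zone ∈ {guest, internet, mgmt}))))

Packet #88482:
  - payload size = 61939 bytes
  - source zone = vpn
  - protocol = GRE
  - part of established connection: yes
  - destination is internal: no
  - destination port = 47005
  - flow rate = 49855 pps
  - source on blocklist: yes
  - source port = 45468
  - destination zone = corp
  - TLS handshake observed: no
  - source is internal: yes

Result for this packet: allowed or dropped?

Atomic conditions:
  NOT part of established connection: yes → false
  destination is internal: no → false
  destination zone = mgmt: corp == mgmt is false
  destination port ≤ 62835: 47005 ≤ 62835 is true
  payload size ≥ 42773 bytes: 61939 ≥ 42773 is true
  NOT source on blocklist: yes → false
  flow rate between 896 pps and 1709 pps: 49855 in [896, 1709] is false
  protocol ∈ {TCP, UDP}: GRE is not in the set → false
  source is internal: yes → true
  source zone = mgmt: vpn == mgmt is false
  source port ≥ 7468: 45468 ≥ 7468 is true
  source on blocklist: yes → true
  TLS handshake observed: no → false
  destination zone ∈ {corp, guest, internet}: corp is in the set → true
  destination zone ∈ {guest, internet, mgmt}: corp is not in the set → false
Combine:
[1.1] false OR false = false
[1.2.1] exactly-one(false, true, true) = false
[1.2] NOT false = true
[1.3.2.1] false OR false = false
[1.3.2] NOT false = true
[1.3] false AND true = false
[1] false OR true OR false = true
[2.1.1] true → false = false
[2.1.2.1] true → true = true
[2.1.2] NOT true = false
[2.1] false OR false = false
[2.2.1.1] false OR false = false
[2.2.1] NOT false = true
[2.2.2] true OR false = true
[2.2] true AND true = true
[2] exactly-one(false, true) = true
[root] true AND true = true
Overall: true → allowed

Allowed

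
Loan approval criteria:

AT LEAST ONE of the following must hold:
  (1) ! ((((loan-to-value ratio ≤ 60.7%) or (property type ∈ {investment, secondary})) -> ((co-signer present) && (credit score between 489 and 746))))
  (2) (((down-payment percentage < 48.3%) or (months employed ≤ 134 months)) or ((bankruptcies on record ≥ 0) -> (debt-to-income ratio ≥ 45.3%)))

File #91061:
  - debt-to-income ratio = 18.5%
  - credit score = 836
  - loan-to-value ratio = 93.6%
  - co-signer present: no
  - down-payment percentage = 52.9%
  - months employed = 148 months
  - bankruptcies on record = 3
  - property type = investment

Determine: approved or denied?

Approved

Atomic conditions:
  loan-to-value ratio ≤ 60.7%: 93.6 ≤ 60.7 is false
  property type ∈ {investment, secondary}: investment is in the set → true
  co-signer present: no → false
  credit score between 489 and 746: 836 in [489, 746] is false
  down-payment percentage < 48.3%: 52.9 < 48.3 is false
  months employed ≤ 134 months: 148 ≤ 134 is false
  bankruptcies on record ≥ 0: 3 ≥ 0 is true
  debt-to-income ratio ≥ 45.3%: 18.5 ≥ 45.3 is false
Combine:
[1.1.1] false OR true = true
[1.1.2] false AND false = false
[1.1] true → false = false
[1] NOT false = true
[2.1] false OR false = false
[2.2] true → false = false
[2] false OR false = false
[root] true OR false = true
Overall: true → approved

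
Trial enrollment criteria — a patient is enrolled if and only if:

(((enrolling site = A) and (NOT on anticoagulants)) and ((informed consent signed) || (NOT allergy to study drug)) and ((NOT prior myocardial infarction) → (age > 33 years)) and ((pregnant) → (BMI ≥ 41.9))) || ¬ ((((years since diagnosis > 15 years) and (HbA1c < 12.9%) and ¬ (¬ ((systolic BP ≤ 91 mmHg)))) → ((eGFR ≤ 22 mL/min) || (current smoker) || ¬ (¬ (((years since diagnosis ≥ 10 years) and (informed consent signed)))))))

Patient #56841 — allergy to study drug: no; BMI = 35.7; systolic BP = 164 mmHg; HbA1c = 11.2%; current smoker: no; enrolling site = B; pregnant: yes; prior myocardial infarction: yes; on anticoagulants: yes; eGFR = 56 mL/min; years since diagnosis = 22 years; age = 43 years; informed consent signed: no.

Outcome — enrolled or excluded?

Excluded

Atomic conditions:
  enrolling site = A: B == A is false
  NOT on anticoagulants: yes → false
  informed consent signed: no → false
  NOT allergy to study drug: no → true
  NOT prior myocardial infarction: yes → false
  age > 33 years: 43 > 33 is true
  pregnant: yes → true
  BMI ≥ 41.9: 35.7 ≥ 41.9 is false
  years since diagnosis > 15 years: 22 > 15 is true
  HbA1c < 12.9%: 11.2 < 12.9 is true
  systolic BP ≤ 91 mmHg: 164 ≤ 91 is false
  eGFR ≤ 22 mL/min: 56 ≤ 22 is false
  current smoker: no → false
  years since diagnosis ≥ 10 years: 22 ≥ 10 is true
Combine:
[1.1] false AND false = false
[1.2] false OR true = true
[1.3] false → true (antecedent false ⇒ implication holds) = true
[1.4] true → false = false
[1] false AND true AND true AND false = false
[2.1.1.3.1] NOT false = true
[2.1.1.3] NOT true = false
[2.1.1] true AND true AND false = false
[2.1.2.3.1.1] true AND false = false
[2.1.2.3.1] NOT false = true
[2.1.2.3] NOT true = false
[2.1.2] false OR false OR false = false
[2.1] false → false (antecedent false ⇒ implication holds) = true
[2] NOT true = false
[root] false OR false = false
Overall: false → excluded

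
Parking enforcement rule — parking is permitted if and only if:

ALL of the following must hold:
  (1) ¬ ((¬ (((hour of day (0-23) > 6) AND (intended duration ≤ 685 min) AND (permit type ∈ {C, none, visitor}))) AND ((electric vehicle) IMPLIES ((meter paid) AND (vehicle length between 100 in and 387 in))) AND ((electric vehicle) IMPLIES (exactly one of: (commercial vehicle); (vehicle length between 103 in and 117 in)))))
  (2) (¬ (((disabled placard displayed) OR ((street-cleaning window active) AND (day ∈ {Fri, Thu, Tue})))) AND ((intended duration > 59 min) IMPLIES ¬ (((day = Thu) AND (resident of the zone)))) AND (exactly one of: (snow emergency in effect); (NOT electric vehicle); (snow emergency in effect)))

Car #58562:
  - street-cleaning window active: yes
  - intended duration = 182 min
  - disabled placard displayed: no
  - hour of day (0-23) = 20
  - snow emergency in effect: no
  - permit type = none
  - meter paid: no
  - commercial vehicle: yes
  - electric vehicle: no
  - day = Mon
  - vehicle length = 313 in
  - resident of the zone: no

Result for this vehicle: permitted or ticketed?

Atomic conditions:
  hour of day (0-23) > 6: 20 > 6 is true
  intended duration ≤ 685 min: 182 ≤ 685 is true
  permit type ∈ {C, none, visitor}: none is in the set → true
  electric vehicle: no → false
  meter paid: no → false
  vehicle length between 100 in and 387 in: 313 in [100, 387] is true
  commercial vehicle: yes → true
  vehicle length between 103 in and 117 in: 313 in [103, 117] is false
  disabled placard displayed: no → false
  street-cleaning window active: yes → true
  day ∈ {Fri, Thu, Tue}: Mon is not in the set → false
  intended duration > 59 min: 182 > 59 is true
  day = Thu: Mon == Thu is false
  resident of the zone: no → false
  snow emergency in effect: no → false
  NOT electric vehicle: no → true
Combine:
[1.1.1.1] true AND true AND true = true
[1.1.1] NOT true = false
[1.1.2.2] false AND true = false
[1.1.2] false → false (antecedent false ⇒ implication holds) = true
[1.1.3.2] exactly-one(true, false) = true
[1.1.3] false → true (antecedent false ⇒ implication holds) = true
[1.1] false AND true AND true = false
[1] NOT false = true
[2.1.1.2] true AND false = false
[2.1.1] false OR false = false
[2.1] NOT false = true
[2.2.2.1] false AND false = false
[2.2.2] NOT false = true
[2.2] true → true = true
[2.3] exactly-one(false, true, false) = true
[2] true AND true AND true = true
[root] true AND true = true
Overall: true → permitted

Permitted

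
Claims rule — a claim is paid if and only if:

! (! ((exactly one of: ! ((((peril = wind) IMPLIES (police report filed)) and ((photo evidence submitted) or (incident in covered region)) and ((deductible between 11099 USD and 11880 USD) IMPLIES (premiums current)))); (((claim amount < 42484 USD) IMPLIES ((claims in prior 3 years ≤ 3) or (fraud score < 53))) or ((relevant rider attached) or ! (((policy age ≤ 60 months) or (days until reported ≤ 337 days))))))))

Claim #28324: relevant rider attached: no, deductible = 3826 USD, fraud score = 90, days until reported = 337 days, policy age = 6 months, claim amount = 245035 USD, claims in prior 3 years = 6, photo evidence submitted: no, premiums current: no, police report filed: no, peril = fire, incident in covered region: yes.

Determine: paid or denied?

Atomic conditions:
  peril = wind: fire == wind is false
  police report filed: no → false
  photo evidence submitted: no → false
  incident in covered region: yes → true
  deductible between 11099 USD and 11880 USD: 3826 in [11099, 11880] is false
  premiums current: no → false
  claim amount < 42484 USD: 245035 < 42484 is false
  claims in prior 3 years ≤ 3: 6 ≤ 3 is false
  fraud score < 53: 90 < 53 is false
  relevant rider attached: no → false
  policy age ≤ 60 months: 6 ≤ 60 is true
  days until reported ≤ 337 days: 337 ≤ 337 is true
Combine:
[1.1.1.1.1] false → false (antecedent false ⇒ implication holds) = true
[1.1.1.1.2] false OR true = true
[1.1.1.1.3] false → false (antecedent false ⇒ implication holds) = true
[1.1.1.1] true AND true AND true = true
[1.1.1] NOT true = false
[1.1.2.1.2] false OR false = false
[1.1.2.1] false → false (antecedent false ⇒ implication holds) = true
[1.1.2.2.2.1] true OR true = true
[1.1.2.2.2] NOT true = false
[1.1.2.2] false OR false = false
[1.1.2] true OR false = true
[1.1] exactly-one(false, true) = true
[1] NOT true = false
[root] NOT false = true
Overall: true → paid

Paid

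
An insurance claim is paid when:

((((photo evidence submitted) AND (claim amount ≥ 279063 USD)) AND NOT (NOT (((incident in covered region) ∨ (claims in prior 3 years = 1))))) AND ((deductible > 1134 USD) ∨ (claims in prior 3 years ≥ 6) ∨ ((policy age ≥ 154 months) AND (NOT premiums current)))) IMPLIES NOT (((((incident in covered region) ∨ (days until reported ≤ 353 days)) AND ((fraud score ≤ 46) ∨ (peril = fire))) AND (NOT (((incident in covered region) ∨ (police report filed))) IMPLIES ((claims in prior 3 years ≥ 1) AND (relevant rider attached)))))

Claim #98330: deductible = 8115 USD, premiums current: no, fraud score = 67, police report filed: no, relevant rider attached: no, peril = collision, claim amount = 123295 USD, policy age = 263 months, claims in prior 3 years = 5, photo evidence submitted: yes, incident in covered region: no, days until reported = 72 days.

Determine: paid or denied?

Atomic conditions:
  photo evidence submitted: yes → true
  claim amount ≥ 279063 USD: 123295 ≥ 279063 is false
  incident in covered region: no → false
  claims in prior 3 years = 1: 5 == 1 is false
  deductible > 1134 USD: 8115 > 1134 is true
  claims in prior 3 years ≥ 6: 5 ≥ 6 is false
  policy age ≥ 154 months: 263 ≥ 154 is true
  NOT premiums current: no → true
  days until reported ≤ 353 days: 72 ≤ 353 is true
  fraud score ≤ 46: 67 ≤ 46 is false
  peril = fire: collision == fire is false
  police report filed: no → false
  claims in prior 3 years ≥ 1: 5 ≥ 1 is true
  relevant rider attached: no → false
Combine:
[1.1.1] true AND false = false
[1.1.2.1.1] false OR false = false
[1.1.2.1] NOT false = true
[1.1.2] NOT true = false
[1.1] false AND false = false
[1.2.3] true AND true = true
[1.2] true OR false OR true = true
[1] false AND true = false
[2.1.1.1] false OR true = true
[2.1.1.2] false OR false = false
[2.1.1] true AND false = false
[2.1.2.1.1] false OR false = false
[2.1.2.1] NOT false = true
[2.1.2.2] true AND false = false
[2.1.2] true → false = false
[2.1] false AND false = false
[2] NOT false = true
[root] false → true (antecedent false ⇒ implication holds) = true
Overall: true → paid

Paid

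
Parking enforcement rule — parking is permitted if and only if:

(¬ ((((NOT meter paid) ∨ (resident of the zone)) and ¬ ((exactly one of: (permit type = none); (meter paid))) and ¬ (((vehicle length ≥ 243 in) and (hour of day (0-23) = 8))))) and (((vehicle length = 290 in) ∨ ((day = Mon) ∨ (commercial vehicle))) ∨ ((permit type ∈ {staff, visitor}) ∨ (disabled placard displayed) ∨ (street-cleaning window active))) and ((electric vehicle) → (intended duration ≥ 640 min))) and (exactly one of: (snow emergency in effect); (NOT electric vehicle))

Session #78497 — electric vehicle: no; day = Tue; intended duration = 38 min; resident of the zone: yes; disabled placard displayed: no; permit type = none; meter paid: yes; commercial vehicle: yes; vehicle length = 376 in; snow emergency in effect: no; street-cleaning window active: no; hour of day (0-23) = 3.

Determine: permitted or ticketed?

Atomic conditions:
  NOT meter paid: yes → false
  resident of the zone: yes → true
  permit type = none: none == none is true
  meter paid: yes → true
  vehicle length ≥ 243 in: 376 ≥ 243 is true
  hour of day (0-23) = 8: 3 == 8 is false
  vehicle length = 290 in: 376 == 290 is false
  day = Mon: Tue == Mon is false
  commercial vehicle: yes → true
  permit type ∈ {staff, visitor}: none is not in the set → false
  disabled placard displayed: no → false
  street-cleaning window active: no → false
  electric vehicle: no → false
  intended duration ≥ 640 min: 38 ≥ 640 is false
  snow emergency in effect: no → false
  NOT electric vehicle: no → true
Combine:
[1.1.1.1] false OR true = true
[1.1.1.2.1] exactly-one(true, true) = false
[1.1.1.2] NOT false = true
[1.1.1.3.1] true AND false = false
[1.1.1.3] NOT false = true
[1.1.1] true AND true AND true = true
[1.1] NOT true = false
[1.2.1.2] false OR true = true
[1.2.1] false OR true = true
[1.2.2] false OR false OR false = false
[1.2] true OR false = true
[1.3] false → false (antecedent false ⇒ implication holds) = true
[1] false AND true AND true = false
[2] exactly-one(false, true) = true
[root] false AND true = false
Overall: false → ticketed

Ticketed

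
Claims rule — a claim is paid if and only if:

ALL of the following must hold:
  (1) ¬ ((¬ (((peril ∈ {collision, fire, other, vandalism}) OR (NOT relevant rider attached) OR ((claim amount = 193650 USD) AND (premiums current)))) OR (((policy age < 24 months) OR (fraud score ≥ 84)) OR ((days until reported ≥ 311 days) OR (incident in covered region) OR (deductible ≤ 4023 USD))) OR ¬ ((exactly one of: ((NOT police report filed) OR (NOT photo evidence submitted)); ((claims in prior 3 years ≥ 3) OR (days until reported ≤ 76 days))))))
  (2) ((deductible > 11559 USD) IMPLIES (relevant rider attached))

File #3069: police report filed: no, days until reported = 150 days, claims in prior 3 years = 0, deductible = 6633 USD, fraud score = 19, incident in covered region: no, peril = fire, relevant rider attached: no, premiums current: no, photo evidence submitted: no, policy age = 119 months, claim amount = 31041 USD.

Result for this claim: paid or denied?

Paid

Atomic conditions:
  peril ∈ {collision, fire, other, vandalism}: fire is in the set → true
  NOT relevant rider attached: no → true
  claim amount = 193650 USD: 31041 == 193650 is false
  premiums current: no → false
  policy age < 24 months: 119 < 24 is false
  fraud score ≥ 84: 19 ≥ 84 is false
  days until reported ≥ 311 days: 150 ≥ 311 is false
  incident in covered region: no → false
  deductible ≤ 4023 USD: 6633 ≤ 4023 is false
  NOT police report filed: no → true
  NOT photo evidence submitted: no → true
  claims in prior 3 years ≥ 3: 0 ≥ 3 is false
  days until reported ≤ 76 days: 150 ≤ 76 is false
  deductible > 11559 USD: 6633 > 11559 is false
  relevant rider attached: no → false
Combine:
[1.1.1.1.3] false AND false = false
[1.1.1.1] true OR true OR false = true
[1.1.1] NOT true = false
[1.1.2.1] false OR false = false
[1.1.2.2] false OR false OR false = false
[1.1.2] false OR false = false
[1.1.3.1.1] true OR true = true
[1.1.3.1.2] false OR false = false
[1.1.3.1] exactly-one(true, false) = true
[1.1.3] NOT true = false
[1.1] false OR false OR false = false
[1] NOT false = true
[2] false → false (antecedent false ⇒ implication holds) = true
[root] true AND true = true
Overall: true → paid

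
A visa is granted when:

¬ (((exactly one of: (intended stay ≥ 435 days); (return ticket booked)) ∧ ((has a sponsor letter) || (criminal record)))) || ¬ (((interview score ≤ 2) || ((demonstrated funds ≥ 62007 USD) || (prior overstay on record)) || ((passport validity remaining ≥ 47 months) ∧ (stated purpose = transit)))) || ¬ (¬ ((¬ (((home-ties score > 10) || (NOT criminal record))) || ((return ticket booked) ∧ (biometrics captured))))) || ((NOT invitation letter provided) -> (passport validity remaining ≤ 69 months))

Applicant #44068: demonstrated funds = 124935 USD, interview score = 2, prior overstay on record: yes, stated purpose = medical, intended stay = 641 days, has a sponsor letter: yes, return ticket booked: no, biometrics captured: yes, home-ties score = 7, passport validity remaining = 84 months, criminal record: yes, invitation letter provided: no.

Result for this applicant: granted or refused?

Granted

Atomic conditions:
  intended stay ≥ 435 days: 641 ≥ 435 is true
  return ticket booked: no → false
  has a sponsor letter: yes → true
  criminal record: yes → true
  interview score ≤ 2: 2 ≤ 2 is true
  demonstrated funds ≥ 62007 USD: 124935 ≥ 62007 is true
  prior overstay on record: yes → true
  passport validity remaining ≥ 47 months: 84 ≥ 47 is true
  stated purpose = transit: medical == transit is false
  home-ties score > 10: 7 > 10 is false
  NOT criminal record: yes → false
  biometrics captured: yes → true
  NOT invitation letter provided: no → true
  passport validity remaining ≤ 69 months: 84 ≤ 69 is false
Combine:
[1.1.1] exactly-one(true, false) = true
[1.1.2] true OR true = true
[1.1] true AND true = true
[1] NOT true = false
[2.1.2] true OR true = true
[2.1.3] true AND false = false
[2.1] true OR true OR false = true
[2] NOT true = false
[3.1.1.1.1] false OR false = false
[3.1.1.1] NOT false = true
[3.1.1.2] false AND true = false
[3.1.1] true OR false = true
[3.1] NOT true = false
[3] NOT false = true
[4] true → false = false
[root] false OR false OR true OR false = true
Overall: true → granted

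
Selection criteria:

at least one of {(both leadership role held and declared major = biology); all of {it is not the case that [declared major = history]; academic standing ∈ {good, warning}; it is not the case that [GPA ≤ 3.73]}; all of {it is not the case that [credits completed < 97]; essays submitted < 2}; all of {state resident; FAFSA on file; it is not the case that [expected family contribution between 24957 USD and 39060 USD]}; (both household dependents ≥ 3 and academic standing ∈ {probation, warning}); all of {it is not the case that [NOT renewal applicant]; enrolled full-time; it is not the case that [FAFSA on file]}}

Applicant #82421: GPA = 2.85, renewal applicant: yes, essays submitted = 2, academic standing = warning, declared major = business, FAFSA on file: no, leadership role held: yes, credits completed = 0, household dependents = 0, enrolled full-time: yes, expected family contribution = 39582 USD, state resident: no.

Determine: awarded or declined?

Awarded

Atomic conditions:
  leadership role held: yes → true
  declared major = biology: business == biology is false
  declared major = history: business == history is false
  academic standing ∈ {good, warning}: warning is in the set → true
  GPA ≤ 3.73: 2.85 ≤ 3.73 is true
  credits completed < 97: 0 < 97 is true
  essays submitted < 2: 2 < 2 is false
  state resident: no → false
  FAFSA on file: no → false
  expected family contribution between 24957 USD and 39060 USD: 39582 in [24957, 39060] is false
  household dependents ≥ 3: 0 ≥ 3 is false
  academic standing ∈ {probation, warning}: warning is in the set → true
  NOT renewal applicant: yes → false
  enrolled full-time: yes → true
Combine:
[1] true AND false = false
[2.1] NOT false = true
[2.3] NOT true = false
[2] true AND true AND false = false
[3.1] NOT true = false
[3] false AND false = false
[4.3] NOT false = true
[4] false AND false AND true = false
[5] false AND true = false
[6.1] NOT false = true
[6.3] NOT false = true
[6] true AND true AND true = true
[root] false OR false OR false OR false OR false OR true = true
Overall: true → awarded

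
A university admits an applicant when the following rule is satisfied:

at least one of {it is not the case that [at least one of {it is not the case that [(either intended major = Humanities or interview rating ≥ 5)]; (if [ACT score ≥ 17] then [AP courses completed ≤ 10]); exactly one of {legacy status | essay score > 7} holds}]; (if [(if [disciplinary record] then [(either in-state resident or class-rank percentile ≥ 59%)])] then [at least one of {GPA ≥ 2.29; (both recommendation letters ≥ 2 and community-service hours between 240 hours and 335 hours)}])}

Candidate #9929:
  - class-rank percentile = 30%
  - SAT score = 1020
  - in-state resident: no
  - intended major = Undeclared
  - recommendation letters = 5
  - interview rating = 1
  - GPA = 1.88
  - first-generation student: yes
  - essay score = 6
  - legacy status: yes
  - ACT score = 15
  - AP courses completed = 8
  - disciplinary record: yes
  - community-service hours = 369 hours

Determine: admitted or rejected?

Atomic conditions:
  intended major = Humanities: Undeclared == Humanities is false
  interview rating ≥ 5: 1 ≥ 5 is false
  ACT score ≥ 17: 15 ≥ 17 is false
  AP courses completed ≤ 10: 8 ≤ 10 is true
  legacy status: yes → true
  essay score > 7: 6 > 7 is false
  disciplinary record: yes → true
  in-state resident: no → false
  class-rank percentile ≥ 59%: 30 ≥ 59 is false
  GPA ≥ 2.29: 1.88 ≥ 2.29 is false
  recommendation letters ≥ 2: 5 ≥ 2 is true
  community-service hours between 240 hours and 335 hours: 369 in [240, 335] is false
Combine:
[1.1.1.1] false OR false = false
[1.1.1] NOT false = true
[1.1.2] false → true (antecedent false ⇒ implication holds) = true
[1.1.3] exactly-one(true, false) = true
[1.1] true OR true OR true = true
[1] NOT true = false
[2.1.2] false OR false = false
[2.1] true → false = false
[2.2.2] true AND false = false
[2.2] false OR false = false
[2] false → false (antecedent false ⇒ implication holds) = true
[root] false OR true = true
Overall: true → admitted

Admitted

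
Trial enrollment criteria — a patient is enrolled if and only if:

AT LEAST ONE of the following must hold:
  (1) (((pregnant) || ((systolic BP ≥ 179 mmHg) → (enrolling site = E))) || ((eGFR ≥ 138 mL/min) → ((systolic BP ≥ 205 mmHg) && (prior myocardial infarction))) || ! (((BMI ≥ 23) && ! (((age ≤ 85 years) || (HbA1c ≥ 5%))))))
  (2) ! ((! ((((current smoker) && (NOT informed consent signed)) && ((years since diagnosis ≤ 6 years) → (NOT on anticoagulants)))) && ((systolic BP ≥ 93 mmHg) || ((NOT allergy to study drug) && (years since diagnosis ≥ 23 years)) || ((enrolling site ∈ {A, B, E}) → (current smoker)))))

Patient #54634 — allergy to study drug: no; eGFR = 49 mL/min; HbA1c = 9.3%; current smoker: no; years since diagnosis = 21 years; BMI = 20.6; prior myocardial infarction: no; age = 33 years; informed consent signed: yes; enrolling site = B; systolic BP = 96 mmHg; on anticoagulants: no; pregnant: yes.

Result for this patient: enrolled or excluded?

Enrolled

Atomic conditions:
  pregnant: yes → true
  systolic BP ≥ 179 mmHg: 96 ≥ 179 is false
  enrolling site = E: B == E is false
  eGFR ≥ 138 mL/min: 49 ≥ 138 is false
  systolic BP ≥ 205 mmHg: 96 ≥ 205 is false
  prior myocardial infarction: no → false
  BMI ≥ 23: 20.6 ≥ 23 is false
  age ≤ 85 years: 33 ≤ 85 is true
  HbA1c ≥ 5%: 9.3 ≥ 5 is true
  current smoker: no → false
  NOT informed consent signed: yes → false
  years since diagnosis ≤ 6 years: 21 ≤ 6 is false
  NOT on anticoagulants: no → true
  systolic BP ≥ 93 mmHg: 96 ≥ 93 is true
  NOT allergy to study drug: no → true
  years since diagnosis ≥ 23 years: 21 ≥ 23 is false
  enrolling site ∈ {A, B, E}: B is in the set → true
Combine:
[1.1.2] false → false (antecedent false ⇒ implication holds) = true
[1.1] true OR true = true
[1.2.2] false AND false = false
[1.2] false → false (antecedent false ⇒ implication holds) = true
[1.3.1.2.1] true OR true = true
[1.3.1.2] NOT true = false
[1.3.1] false AND false = false
[1.3] NOT false = true
[1] true OR true OR true = true
[2.1.1.1.1] false AND false = false
[2.1.1.1.2] false → true (antecedent false ⇒ implication holds) = true
[2.1.1.1] false AND true = false
[2.1.1] NOT false = true
[2.1.2.2] true AND false = false
[2.1.2.3] true → false = false
[2.1.2] true OR false OR false = true
[2.1] true AND true = true
[2] NOT true = false
[root] true OR false = true
Overall: true → enrolled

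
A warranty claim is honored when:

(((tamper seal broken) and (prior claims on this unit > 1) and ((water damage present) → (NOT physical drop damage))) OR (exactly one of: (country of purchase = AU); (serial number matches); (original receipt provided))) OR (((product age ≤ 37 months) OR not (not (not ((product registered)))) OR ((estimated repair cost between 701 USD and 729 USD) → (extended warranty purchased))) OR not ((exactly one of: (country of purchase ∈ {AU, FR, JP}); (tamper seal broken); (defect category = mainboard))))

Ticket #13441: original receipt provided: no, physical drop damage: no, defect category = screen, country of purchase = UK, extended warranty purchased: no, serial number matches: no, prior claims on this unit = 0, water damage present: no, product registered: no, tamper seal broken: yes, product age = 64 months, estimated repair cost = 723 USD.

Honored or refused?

Atomic conditions:
  tamper seal broken: yes → true
  prior claims on this unit > 1: 0 > 1 is false
  water damage present: no → false
  NOT physical drop damage: no → true
  country of purchase = AU: UK == AU is false
  serial number matches: no → false
  original receipt provided: no → false
  product age ≤ 37 months: 64 ≤ 37 is false
  product registered: no → false
  estimated repair cost between 701 USD and 729 USD: 723 in [701, 729] is true
  extended warranty purchased: no → false
  country of purchase ∈ {AU, FR, JP}: UK is not in the set → false
  defect category = mainboard: screen == mainboard is false
Combine:
[1.1.3] false → true (antecedent false ⇒ implication holds) = true
[1.1] true AND false AND true = false
[1.2] exactly-one(false, false, false) = false
[1] false OR false = false
[2.1.2.1.1] NOT false = true
[2.1.2.1] NOT true = false
[2.1.2] NOT false = true
[2.1.3] true → false = false
[2.1] false OR true OR false = true
[2.2.1] exactly-one(false, true, false) = true
[2.2] NOT true = false
[2] true OR false = true
[root] false OR true = true
Overall: true → honored

Honored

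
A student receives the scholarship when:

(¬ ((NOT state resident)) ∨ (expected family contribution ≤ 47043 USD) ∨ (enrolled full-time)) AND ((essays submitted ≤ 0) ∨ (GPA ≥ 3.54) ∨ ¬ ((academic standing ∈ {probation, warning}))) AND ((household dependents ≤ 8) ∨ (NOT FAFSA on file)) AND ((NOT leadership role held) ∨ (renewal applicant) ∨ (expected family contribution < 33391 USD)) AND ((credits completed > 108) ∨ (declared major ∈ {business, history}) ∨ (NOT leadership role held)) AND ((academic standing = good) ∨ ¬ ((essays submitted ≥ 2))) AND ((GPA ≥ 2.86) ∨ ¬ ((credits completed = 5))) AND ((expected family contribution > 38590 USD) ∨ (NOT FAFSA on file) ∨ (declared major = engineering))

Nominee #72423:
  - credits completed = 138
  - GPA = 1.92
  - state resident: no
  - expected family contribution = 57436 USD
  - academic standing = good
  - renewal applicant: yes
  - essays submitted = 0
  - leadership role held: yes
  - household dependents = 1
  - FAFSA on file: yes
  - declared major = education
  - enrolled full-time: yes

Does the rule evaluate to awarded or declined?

Atomic conditions:
  NOT state resident: no → true
  expected family contribution ≤ 47043 USD: 57436 ≤ 47043 is false
  enrolled full-time: yes → true
  essays submitted ≤ 0: 0 ≤ 0 is true
  GPA ≥ 3.54: 1.92 ≥ 3.54 is false
  academic standing ∈ {probation, warning}: good is not in the set → false
  household dependents ≤ 8: 1 ≤ 8 is true
  NOT FAFSA on file: yes → false
  NOT leadership role held: yes → false
  renewal applicant: yes → true
  expected family contribution < 33391 USD: 57436 < 33391 is false
  credits completed > 108: 138 > 108 is true
  declared major ∈ {business, history}: education is not in the set → false
  academic standing = good: good == good is true
  essays submitted ≥ 2: 0 ≥ 2 is false
  GPA ≥ 2.86: 1.92 ≥ 2.86 is false
  credits completed = 5: 138 == 5 is false
  expected family contribution > 38590 USD: 57436 > 38590 is true
  declared major = engineering: education == engineering is false
Combine:
[1.1] NOT true = false
[1] false OR false OR true = true
[2.3] NOT false = true
[2] true OR false OR true = true
[3] true OR false = true
[4] false OR true OR false = true
[5] true OR false OR false = true
[6.2] NOT false = true
[6] true OR true = true
[7.2] NOT false = true
[7] false OR true = true
[8] true OR false OR false = true
[root] true AND true AND true AND true AND true AND true AND true AND true = true
Overall: true → awarded

Awarded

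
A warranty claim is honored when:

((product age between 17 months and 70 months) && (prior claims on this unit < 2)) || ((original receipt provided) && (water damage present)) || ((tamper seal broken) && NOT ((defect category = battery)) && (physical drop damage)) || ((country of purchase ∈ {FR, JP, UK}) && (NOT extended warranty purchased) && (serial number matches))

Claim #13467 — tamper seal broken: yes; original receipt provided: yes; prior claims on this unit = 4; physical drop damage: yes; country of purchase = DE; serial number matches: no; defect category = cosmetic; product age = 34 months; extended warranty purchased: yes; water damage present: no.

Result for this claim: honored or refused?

Atomic conditions:
  product age between 17 months and 70 months: 34 in [17, 70] is true
  prior claims on this unit < 2: 4 < 2 is false
  original receipt provided: yes → true
  water damage present: no → false
  tamper seal broken: yes → true
  defect category = battery: cosmetic == battery is false
  physical drop damage: yes → true
  country of purchase ∈ {FR, JP, UK}: DE is not in the set → false
  NOT extended warranty purchased: yes → false
  serial number matches: no → false
Combine:
[1] true AND false = false
[2] true AND false = false
[3.2] NOT false = true
[3] true AND true AND true = true
[4] false AND false AND false = false
[root] false OR false OR true OR false = true
Overall: true → honored

Honored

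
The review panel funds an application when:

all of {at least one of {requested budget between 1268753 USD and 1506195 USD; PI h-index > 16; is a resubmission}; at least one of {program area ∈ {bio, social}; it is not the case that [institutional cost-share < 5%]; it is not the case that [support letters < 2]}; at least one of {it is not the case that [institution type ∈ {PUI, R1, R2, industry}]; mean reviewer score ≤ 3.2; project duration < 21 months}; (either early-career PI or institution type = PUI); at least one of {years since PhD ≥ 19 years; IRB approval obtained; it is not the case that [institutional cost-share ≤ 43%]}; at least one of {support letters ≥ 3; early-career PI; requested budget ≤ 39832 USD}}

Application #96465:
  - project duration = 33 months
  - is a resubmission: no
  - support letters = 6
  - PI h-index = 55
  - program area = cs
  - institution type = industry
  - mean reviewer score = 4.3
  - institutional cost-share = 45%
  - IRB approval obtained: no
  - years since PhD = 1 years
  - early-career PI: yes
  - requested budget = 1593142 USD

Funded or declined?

Declined

Atomic conditions:
  requested budget between 1268753 USD and 1506195 USD: 1593142 in [1268753, 1506195] is false
  PI h-index > 16: 55 > 16 is true
  is a resubmission: no → false
  program area ∈ {bio, social}: cs is not in the set → false
  institutional cost-share < 5%: 45 < 5 is false
  support letters < 2: 6 < 2 is false
  institution type ∈ {PUI, R1, R2, industry}: industry is in the set → true
  mean reviewer score ≤ 3.2: 4.3 ≤ 3.2 is false
  project duration < 21 months: 33 < 21 is false
  early-career PI: yes → true
  institution type = PUI: industry == PUI is false
  years since PhD ≥ 19 years: 1 ≥ 19 is false
  IRB approval obtained: no → false
  institutional cost-share ≤ 43%: 45 ≤ 43 is false
  support letters ≥ 3: 6 ≥ 3 is true
  requested budget ≤ 39832 USD: 1593142 ≤ 39832 is false
Combine:
[1] false OR true OR false = true
[2.2] NOT false = true
[2.3] NOT false = true
[2] false OR true OR true = true
[3.1] NOT true = false
[3] false OR false OR false = false
[4] true OR false = true
[5.3] NOT false = true
[5] false OR false OR true = true
[6] true OR true OR false = true
[root] true AND true AND false AND true AND true AND true = false
Overall: false → declined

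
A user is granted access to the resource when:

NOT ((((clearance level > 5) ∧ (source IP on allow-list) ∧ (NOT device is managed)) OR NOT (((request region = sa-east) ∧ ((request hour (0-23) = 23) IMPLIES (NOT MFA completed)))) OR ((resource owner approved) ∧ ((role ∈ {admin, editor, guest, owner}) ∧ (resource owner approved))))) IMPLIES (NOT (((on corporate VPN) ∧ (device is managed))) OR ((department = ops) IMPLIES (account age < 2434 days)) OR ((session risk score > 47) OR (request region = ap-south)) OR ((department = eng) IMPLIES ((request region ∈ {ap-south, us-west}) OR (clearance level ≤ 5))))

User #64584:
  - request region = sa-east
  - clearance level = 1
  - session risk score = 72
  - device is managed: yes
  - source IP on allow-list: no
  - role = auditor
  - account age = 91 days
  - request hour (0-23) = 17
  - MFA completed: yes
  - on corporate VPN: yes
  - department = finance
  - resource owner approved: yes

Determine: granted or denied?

Granted

Atomic conditions:
  clearance level > 5: 1 > 5 is false
  source IP on allow-list: no → false
  NOT device is managed: yes → false
  request region = sa-east: sa-east == sa-east is true
  request hour (0-23) = 23: 17 == 23 is false
  NOT MFA completed: yes → false
  resource owner approved: yes → true
  role ∈ {admin, editor, guest, owner}: auditor is not in the set → false
  on corporate VPN: yes → true
  device is managed: yes → true
  department = ops: finance == ops is false
  account age < 2434 days: 91 < 2434 is true
  session risk score > 47: 72 > 47 is true
  request region = ap-south: sa-east == ap-south is false
  department = eng: finance == eng is false
  request region ∈ {ap-south, us-west}: sa-east is not in the set → false
  clearance level ≤ 5: 1 ≤ 5 is true
Combine:
[1.1.1] false AND false AND false = false
[1.1.2.1.2] false → false (antecedent false ⇒ implication holds) = true
[1.1.2.1] true AND true = true
[1.1.2] NOT true = false
[1.1.3.2] false AND true = false
[1.1.3] true AND false = false
[1.1] false OR false OR false = false
[1] NOT false = true
[2.1.1] true AND true = true
[2.1] NOT true = false
[2.2] false → true (antecedent false ⇒ implication holds) = true
[2.3] true OR false = true
[2.4.2] false OR true = true
[2.4] false → true (antecedent false ⇒ implication holds) = true
[2] false OR true OR true OR true = true
[root] true → true = true
Overall: true → granted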